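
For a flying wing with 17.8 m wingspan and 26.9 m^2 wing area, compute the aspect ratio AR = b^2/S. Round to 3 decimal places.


Step 1: b^2 = 17.8^2 = 316.84
Step 2: AR = 316.84 / 26.9 = 11.778

11.778


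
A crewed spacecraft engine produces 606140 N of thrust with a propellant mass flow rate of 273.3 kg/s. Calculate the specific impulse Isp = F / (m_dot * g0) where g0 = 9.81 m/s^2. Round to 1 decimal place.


Step 1: m_dot * g0 = 273.3 * 9.81 = 2681.07
Step 2: Isp = 606140 / 2681.07 = 226.1 s

226.1


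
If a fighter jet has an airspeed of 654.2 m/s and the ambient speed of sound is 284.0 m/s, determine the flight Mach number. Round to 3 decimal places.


Step 1: M = V / a = 654.2 / 284.0
Step 2: M = 2.304

2.304


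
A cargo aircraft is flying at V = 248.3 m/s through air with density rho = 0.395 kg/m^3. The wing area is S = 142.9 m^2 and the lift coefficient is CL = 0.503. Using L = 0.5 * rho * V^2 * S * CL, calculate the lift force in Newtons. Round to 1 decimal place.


Step 1: Calculate dynamic pressure q = 0.5 * 0.395 * 248.3^2 = 0.5 * 0.395 * 61652.89 = 12176.4458 Pa
Step 2: Multiply by wing area and lift coefficient: L = 12176.4458 * 142.9 * 0.503
Step 3: L = 1740014.1012 * 0.503 = 875227.1 N

875227.1


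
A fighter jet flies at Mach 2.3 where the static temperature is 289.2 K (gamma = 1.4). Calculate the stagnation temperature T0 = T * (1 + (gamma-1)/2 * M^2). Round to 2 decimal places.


Step 1: (gamma-1)/2 = 0.2
Step 2: M^2 = 5.29
Step 3: 1 + 0.2 * 5.29 = 2.058
Step 4: T0 = 289.2 * 2.058 = 595.17 K

595.17


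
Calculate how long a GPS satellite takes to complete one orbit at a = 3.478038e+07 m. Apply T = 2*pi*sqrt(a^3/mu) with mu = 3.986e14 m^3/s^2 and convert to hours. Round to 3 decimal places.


Step 1: a^3 / mu = 4.207295e+22 / 3.986e14 = 1.055518e+08
Step 2: sqrt(1.055518e+08) = 10273.8409 s
Step 3: T = 2*pi * 10273.8409 = 64552.45 s
Step 4: T in hours = 64552.45 / 3600 = 17.931 hours

17.931


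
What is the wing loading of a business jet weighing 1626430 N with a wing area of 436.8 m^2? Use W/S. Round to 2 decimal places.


Step 1: Wing loading = W / S = 1626430 / 436.8
Step 2: Wing loading = 3723.51 N/m^2

3723.51


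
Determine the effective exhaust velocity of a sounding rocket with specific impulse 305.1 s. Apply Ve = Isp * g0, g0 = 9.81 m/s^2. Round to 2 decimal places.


Step 1: Ve = Isp * g0 = 305.1 * 9.81
Step 2: Ve = 2993.03 m/s

2993.03


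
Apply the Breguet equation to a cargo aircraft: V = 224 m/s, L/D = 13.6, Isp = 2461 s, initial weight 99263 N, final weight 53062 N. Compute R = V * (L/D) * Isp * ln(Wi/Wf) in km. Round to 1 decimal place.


Step 1: Coefficient = V * (L/D) * Isp = 224 * 13.6 * 2461 = 7497190.4 m
Step 2: Wi/Wf = 99263 / 53062 = 1.870698
Step 3: ln(1.870698) = 0.626312
Step 4: R = 7497190.4 * 0.626312 = 4695579.2 m = 4695.6 km

4695.6


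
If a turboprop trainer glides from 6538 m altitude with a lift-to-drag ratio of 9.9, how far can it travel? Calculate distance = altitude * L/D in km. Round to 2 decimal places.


Step 1: Glide distance = altitude * L/D = 6538 * 9.9 = 64726.2 m
Step 2: Convert to km: 64726.2 / 1000 = 64.73 km

64.73


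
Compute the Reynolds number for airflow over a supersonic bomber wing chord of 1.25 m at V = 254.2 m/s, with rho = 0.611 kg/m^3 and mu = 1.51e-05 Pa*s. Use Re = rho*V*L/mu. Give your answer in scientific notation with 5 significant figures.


Step 1: Numerator = rho * V * L = 0.611 * 254.2 * 1.25 = 194.14525
Step 2: Re = 194.14525 / 1.51e-05
Step 3: Re = 1.2857e+07

1.2857e+07


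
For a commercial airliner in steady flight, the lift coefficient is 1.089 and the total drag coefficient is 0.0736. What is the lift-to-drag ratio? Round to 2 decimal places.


Step 1: L/D = CL / CD = 1.089 / 0.0736
Step 2: L/D = 14.80

14.80


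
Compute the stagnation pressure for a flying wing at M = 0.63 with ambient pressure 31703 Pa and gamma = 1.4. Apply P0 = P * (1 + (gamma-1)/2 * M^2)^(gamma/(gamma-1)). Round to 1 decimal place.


Step 1: (gamma-1)/2 * M^2 = 0.2 * 0.3969 = 0.07938
Step 2: 1 + 0.07938 = 1.07938
Step 3: Exponent gamma/(gamma-1) = 3.5
Step 4: P0 = 31703 * 1.07938^3.5 = 41420.1 Pa

41420.1


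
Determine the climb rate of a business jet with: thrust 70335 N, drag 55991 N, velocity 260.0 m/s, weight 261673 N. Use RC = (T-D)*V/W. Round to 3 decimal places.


Step 1: Excess thrust = T - D = 70335 - 55991 = 14344 N
Step 2: Excess power = 14344 * 260.0 = 3729440.0 W
Step 3: RC = 3729440.0 / 261673 = 14.252 m/s

14.252


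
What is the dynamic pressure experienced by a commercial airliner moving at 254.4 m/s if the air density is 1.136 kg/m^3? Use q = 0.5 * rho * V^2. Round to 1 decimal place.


Step 1: V^2 = 254.4^2 = 64719.36
Step 2: q = 0.5 * 1.136 * 64719.36
Step 3: q = 36760.6 Pa

36760.6


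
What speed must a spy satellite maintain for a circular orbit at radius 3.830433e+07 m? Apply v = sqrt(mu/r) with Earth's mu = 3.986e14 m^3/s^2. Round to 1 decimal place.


Step 1: mu / r = 3.986e14 / 3.830433e+07 = 10406134.2412
Step 2: v = sqrt(10406134.2412) = 3225.9 m/s

3225.9


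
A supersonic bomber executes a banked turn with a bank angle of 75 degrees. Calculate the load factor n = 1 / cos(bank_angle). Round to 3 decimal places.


Step 1: Convert 75 degrees to radians = 1.308997
Step 2: cos(75 deg) = 0.258819
Step 3: n = 1 / 0.258819 = 3.864

3.864


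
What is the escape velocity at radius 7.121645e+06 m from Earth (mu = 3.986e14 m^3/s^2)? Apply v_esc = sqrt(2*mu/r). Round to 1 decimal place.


Step 1: 2*mu/r = 2 * 3.986e14 / 7.121645e+06 = 111940429.4935
Step 2: v_esc = sqrt(111940429.4935) = 10580.2 m/s

10580.2


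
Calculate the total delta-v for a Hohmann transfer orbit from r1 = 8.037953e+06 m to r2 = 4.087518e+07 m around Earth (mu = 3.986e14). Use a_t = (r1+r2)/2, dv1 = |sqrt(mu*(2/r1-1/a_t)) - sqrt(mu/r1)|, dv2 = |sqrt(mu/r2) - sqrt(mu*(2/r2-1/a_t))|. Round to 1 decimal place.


Step 1: Transfer semi-major axis a_t = (8.037953e+06 + 4.087518e+07) / 2 = 2.445657e+07 m
Step 2: v1 (circular at r1) = sqrt(mu/r1) = 7042.0 m/s
Step 3: v_t1 = sqrt(mu*(2/r1 - 1/a_t)) = 9103.91 m/s
Step 4: dv1 = |9103.91 - 7042.0| = 2061.91 m/s
Step 5: v2 (circular at r2) = 3122.76 m/s, v_t2 = 1790.25 m/s
Step 6: dv2 = |3122.76 - 1790.25| = 1332.51 m/s
Step 7: Total delta-v = 2061.91 + 1332.51 = 3394.4 m/s

3394.4


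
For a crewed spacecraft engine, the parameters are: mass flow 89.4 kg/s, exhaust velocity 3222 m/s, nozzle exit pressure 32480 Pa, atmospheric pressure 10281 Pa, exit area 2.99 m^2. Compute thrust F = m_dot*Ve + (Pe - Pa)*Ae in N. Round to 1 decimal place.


Step 1: Momentum thrust = m_dot * Ve = 89.4 * 3222 = 288046.8 N
Step 2: Pressure thrust = (Pe - Pa) * Ae = (32480 - 10281) * 2.99 = 66375.01 N
Step 3: Total thrust F = 288046.8 + 66375.01 = 354421.8 N

354421.8


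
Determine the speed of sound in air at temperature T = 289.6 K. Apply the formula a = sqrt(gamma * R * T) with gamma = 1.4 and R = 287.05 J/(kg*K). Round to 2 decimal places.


Step 1: gamma * R * T = 1.4 * 287.05 * 289.6 = 116381.552
Step 2: a = sqrt(116381.552) = 341.15 m/s

341.15


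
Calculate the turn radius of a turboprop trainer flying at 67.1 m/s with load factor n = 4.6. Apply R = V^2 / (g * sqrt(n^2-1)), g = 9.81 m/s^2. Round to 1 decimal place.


Step 1: V^2 = 67.1^2 = 4502.41
Step 2: n^2 - 1 = 4.6^2 - 1 = 20.16
Step 3: sqrt(20.16) = 4.489989
Step 4: R = 4502.41 / (9.81 * 4.489989) = 102.2 m

102.2


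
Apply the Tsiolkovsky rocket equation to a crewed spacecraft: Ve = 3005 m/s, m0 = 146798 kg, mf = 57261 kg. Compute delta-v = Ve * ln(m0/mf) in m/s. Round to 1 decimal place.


Step 1: Mass ratio m0/mf = 146798 / 57261 = 2.563665
Step 2: ln(2.563665) = 0.941438
Step 3: delta-v = 3005 * 0.941438 = 2829.0 m/s

2829.0


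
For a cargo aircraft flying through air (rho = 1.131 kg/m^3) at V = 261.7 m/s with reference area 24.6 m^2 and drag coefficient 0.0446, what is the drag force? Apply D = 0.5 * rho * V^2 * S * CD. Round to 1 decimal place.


Step 1: Dynamic pressure q = 0.5 * 1.131 * 261.7^2 = 38729.3363 Pa
Step 2: Drag D = q * S * CD = 38729.3363 * 24.6 * 0.0446
Step 3: D = 42492.3 N

42492.3


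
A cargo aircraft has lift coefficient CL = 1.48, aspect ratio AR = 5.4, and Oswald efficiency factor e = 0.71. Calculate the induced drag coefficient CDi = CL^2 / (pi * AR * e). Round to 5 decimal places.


Step 1: CL^2 = 1.48^2 = 2.1904
Step 2: pi * AR * e = 3.14159 * 5.4 * 0.71 = 12.044866
Step 3: CDi = 2.1904 / 12.044866 = 0.18185

0.18185


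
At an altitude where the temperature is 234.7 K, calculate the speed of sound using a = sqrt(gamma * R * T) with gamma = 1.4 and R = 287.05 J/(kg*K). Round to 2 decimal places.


Step 1: gamma * R * T = 1.4 * 287.05 * 234.7 = 94318.889
Step 2: a = sqrt(94318.889) = 307.11 m/s

307.11


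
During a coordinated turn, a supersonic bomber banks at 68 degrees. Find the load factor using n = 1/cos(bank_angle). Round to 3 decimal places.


Step 1: Convert 68 degrees to radians = 1.186824
Step 2: cos(68 deg) = 0.374607
Step 3: n = 1 / 0.374607 = 2.669

2.669


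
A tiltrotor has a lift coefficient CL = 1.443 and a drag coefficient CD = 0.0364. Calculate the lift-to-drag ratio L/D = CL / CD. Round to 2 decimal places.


Step 1: L/D = CL / CD = 1.443 / 0.0364
Step 2: L/D = 39.64

39.64


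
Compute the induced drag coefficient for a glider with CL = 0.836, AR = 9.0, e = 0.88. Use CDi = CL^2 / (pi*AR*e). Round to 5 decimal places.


Step 1: CL^2 = 0.836^2 = 0.698896
Step 2: pi * AR * e = 3.14159 * 9.0 * 0.88 = 24.881414
Step 3: CDi = 0.698896 / 24.881414 = 0.02809

0.02809


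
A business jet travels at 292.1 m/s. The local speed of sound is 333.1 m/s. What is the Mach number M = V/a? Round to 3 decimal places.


Step 1: M = V / a = 292.1 / 333.1
Step 2: M = 0.877

0.877


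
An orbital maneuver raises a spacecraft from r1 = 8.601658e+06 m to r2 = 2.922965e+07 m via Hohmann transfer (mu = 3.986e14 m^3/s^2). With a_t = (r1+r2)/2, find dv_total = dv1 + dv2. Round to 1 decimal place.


Step 1: Transfer semi-major axis a_t = (8.601658e+06 + 2.922965e+07) / 2 = 1.891565e+07 m
Step 2: v1 (circular at r1) = sqrt(mu/r1) = 6807.34 m/s
Step 3: v_t1 = sqrt(mu*(2/r1 - 1/a_t)) = 8462.11 m/s
Step 4: dv1 = |8462.11 - 6807.34| = 1654.77 m/s
Step 5: v2 (circular at r2) = 3692.81 m/s, v_t2 = 2490.22 m/s
Step 6: dv2 = |3692.81 - 2490.22| = 1202.59 m/s
Step 7: Total delta-v = 1654.77 + 1202.59 = 2857.4 m/s

2857.4


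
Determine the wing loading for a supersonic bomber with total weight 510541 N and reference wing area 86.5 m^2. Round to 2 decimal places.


Step 1: Wing loading = W / S = 510541 / 86.5
Step 2: Wing loading = 5902.21 N/m^2

5902.21


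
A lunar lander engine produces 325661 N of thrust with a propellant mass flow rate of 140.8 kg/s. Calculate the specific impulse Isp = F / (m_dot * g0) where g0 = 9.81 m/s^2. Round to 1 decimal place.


Step 1: m_dot * g0 = 140.8 * 9.81 = 1381.25
Step 2: Isp = 325661 / 1381.25 = 235.8 s

235.8


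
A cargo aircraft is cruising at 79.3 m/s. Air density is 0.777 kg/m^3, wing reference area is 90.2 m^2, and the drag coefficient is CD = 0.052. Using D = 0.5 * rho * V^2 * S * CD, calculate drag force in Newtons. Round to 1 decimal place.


Step 1: Dynamic pressure q = 0.5 * 0.777 * 79.3^2 = 2443.0784 Pa
Step 2: Drag D = q * S * CD = 2443.0784 * 90.2 * 0.052
Step 3: D = 11459.0 N

11459.0


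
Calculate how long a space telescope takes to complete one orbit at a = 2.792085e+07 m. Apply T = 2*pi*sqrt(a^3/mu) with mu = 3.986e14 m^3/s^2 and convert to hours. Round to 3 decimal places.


Step 1: a^3 / mu = 2.176636e+22 / 3.986e14 = 5.460704e+07
Step 2: sqrt(5.460704e+07) = 7389.6574 s
Step 3: T = 2*pi * 7389.6574 = 46430.59 s
Step 4: T in hours = 46430.59 / 3600 = 12.897 hours

12.897


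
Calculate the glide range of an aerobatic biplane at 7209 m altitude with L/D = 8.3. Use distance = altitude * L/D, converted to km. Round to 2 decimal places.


Step 1: Glide distance = altitude * L/D = 7209 * 8.3 = 59834.7 m
Step 2: Convert to km: 59834.7 / 1000 = 59.83 km

59.83


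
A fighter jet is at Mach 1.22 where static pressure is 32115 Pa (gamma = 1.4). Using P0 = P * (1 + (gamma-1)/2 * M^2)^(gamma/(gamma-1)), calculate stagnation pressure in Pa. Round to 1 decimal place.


Step 1: (gamma-1)/2 * M^2 = 0.2 * 1.4884 = 0.29768
Step 2: 1 + 0.29768 = 1.29768
Step 3: Exponent gamma/(gamma-1) = 3.5
Step 4: P0 = 32115 * 1.29768^3.5 = 79945.6 Pa

79945.6


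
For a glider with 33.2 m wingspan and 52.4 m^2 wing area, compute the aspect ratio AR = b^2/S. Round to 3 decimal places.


Step 1: b^2 = 33.2^2 = 1102.24
Step 2: AR = 1102.24 / 52.4 = 21.035

21.035


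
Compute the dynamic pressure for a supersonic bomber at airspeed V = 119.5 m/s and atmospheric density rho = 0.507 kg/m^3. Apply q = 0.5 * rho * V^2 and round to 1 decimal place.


Step 1: V^2 = 119.5^2 = 14280.25
Step 2: q = 0.5 * 0.507 * 14280.25
Step 3: q = 3620.0 Pa

3620.0


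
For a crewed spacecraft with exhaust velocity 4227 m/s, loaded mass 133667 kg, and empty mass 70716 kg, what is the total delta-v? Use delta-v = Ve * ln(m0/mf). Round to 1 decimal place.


Step 1: Mass ratio m0/mf = 133667 / 70716 = 1.890195
Step 2: ln(1.890195) = 0.63668
Step 3: delta-v = 4227 * 0.63668 = 2691.2 m/s

2691.2


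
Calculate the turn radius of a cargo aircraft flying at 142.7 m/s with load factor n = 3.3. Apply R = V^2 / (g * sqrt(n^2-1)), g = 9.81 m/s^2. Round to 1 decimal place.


Step 1: V^2 = 142.7^2 = 20363.29
Step 2: n^2 - 1 = 3.3^2 - 1 = 9.89
Step 3: sqrt(9.89) = 3.144837
Step 4: R = 20363.29 / (9.81 * 3.144837) = 660.1 m

660.1


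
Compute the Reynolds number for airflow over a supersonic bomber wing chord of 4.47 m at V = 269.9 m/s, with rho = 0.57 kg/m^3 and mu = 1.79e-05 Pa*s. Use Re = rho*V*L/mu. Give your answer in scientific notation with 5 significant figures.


Step 1: Numerator = rho * V * L = 0.57 * 269.9 * 4.47 = 687.67821
Step 2: Re = 687.67821 / 1.79e-05
Step 3: Re = 3.8418e+07

3.8418e+07


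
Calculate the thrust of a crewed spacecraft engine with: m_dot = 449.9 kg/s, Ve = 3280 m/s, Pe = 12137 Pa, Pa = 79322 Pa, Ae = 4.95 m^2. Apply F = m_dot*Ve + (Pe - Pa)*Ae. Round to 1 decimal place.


Step 1: Momentum thrust = m_dot * Ve = 449.9 * 3280 = 1475672.0 N
Step 2: Pressure thrust = (Pe - Pa) * Ae = (12137 - 79322) * 4.95 = -332565.75 N
Step 3: Total thrust F = 1475672.0 + -332565.75 = 1143106.3 N

1143106.3


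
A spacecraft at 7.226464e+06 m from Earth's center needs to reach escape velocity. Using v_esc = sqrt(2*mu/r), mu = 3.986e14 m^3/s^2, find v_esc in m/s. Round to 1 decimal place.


Step 1: 2*mu/r = 2 * 3.986e14 / 7.226464e+06 = 110316746.8903
Step 2: v_esc = sqrt(110316746.8903) = 10503.2 m/s

10503.2


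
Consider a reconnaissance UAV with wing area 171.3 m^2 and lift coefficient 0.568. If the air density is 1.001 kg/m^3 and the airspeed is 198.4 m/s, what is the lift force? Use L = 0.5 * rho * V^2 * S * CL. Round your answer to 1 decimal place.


Step 1: Calculate dynamic pressure q = 0.5 * 1.001 * 198.4^2 = 0.5 * 1.001 * 39362.56 = 19700.9613 Pa
Step 2: Multiply by wing area and lift coefficient: L = 19700.9613 * 171.3 * 0.568
Step 3: L = 3374774.6673 * 0.568 = 1916872.0 N

1916872.0


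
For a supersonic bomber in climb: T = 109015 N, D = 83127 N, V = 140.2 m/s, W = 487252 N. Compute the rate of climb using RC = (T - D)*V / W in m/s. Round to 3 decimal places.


Step 1: Excess thrust = T - D = 109015 - 83127 = 25888 N
Step 2: Excess power = 25888 * 140.2 = 3629497.6 W
Step 3: RC = 3629497.6 / 487252 = 7.449 m/s

7.449


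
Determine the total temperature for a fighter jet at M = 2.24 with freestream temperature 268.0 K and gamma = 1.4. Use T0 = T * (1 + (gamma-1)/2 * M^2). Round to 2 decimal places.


Step 1: (gamma-1)/2 = 0.2
Step 2: M^2 = 5.0176
Step 3: 1 + 0.2 * 5.0176 = 2.00352
Step 4: T0 = 268.0 * 2.00352 = 536.94 K

536.94


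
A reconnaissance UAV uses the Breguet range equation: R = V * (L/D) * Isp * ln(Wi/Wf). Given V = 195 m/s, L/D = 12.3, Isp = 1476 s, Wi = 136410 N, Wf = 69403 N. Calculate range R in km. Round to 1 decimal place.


Step 1: Coefficient = V * (L/D) * Isp = 195 * 12.3 * 1476 = 3540186.0 m
Step 2: Wi/Wf = 136410 / 69403 = 1.965477
Step 3: ln(1.965477) = 0.675735
Step 4: R = 3540186.0 * 0.675735 = 2392227.5 m = 2392.2 km

2392.2


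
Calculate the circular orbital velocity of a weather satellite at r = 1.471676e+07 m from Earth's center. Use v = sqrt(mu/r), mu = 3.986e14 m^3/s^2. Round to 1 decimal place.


Step 1: mu / r = 3.986e14 / 1.471676e+07 = 27084765.9403
Step 2: v = sqrt(27084765.9403) = 5204.3 m/s

5204.3


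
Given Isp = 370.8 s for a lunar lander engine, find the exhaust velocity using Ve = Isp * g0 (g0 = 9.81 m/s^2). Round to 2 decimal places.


Step 1: Ve = Isp * g0 = 370.8 * 9.81
Step 2: Ve = 3637.55 m/s

3637.55


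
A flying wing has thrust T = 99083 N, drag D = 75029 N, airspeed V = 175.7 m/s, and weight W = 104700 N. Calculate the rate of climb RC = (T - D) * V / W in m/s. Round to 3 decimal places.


Step 1: Excess thrust = T - D = 99083 - 75029 = 24054 N
Step 2: Excess power = 24054 * 175.7 = 4226287.8 W
Step 3: RC = 4226287.8 / 104700 = 40.366 m/s

40.366


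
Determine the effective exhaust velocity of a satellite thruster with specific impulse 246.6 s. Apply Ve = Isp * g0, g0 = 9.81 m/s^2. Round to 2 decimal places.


Step 1: Ve = Isp * g0 = 246.6 * 9.81
Step 2: Ve = 2419.15 m/s

2419.15


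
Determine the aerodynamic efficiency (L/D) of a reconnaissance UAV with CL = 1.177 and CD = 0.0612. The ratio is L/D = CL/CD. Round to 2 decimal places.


Step 1: L/D = CL / CD = 1.177 / 0.0612
Step 2: L/D = 19.23

19.23


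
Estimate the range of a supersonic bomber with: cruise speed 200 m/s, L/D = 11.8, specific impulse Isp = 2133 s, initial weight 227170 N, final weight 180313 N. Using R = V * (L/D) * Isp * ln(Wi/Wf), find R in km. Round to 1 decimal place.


Step 1: Coefficient = V * (L/D) * Isp = 200 * 11.8 * 2133 = 5033880.0 m
Step 2: Wi/Wf = 227170 / 180313 = 1.259865
Step 3: ln(1.259865) = 0.231004
Step 4: R = 5033880.0 * 0.231004 = 1162848.5 m = 1162.8 km

1162.8


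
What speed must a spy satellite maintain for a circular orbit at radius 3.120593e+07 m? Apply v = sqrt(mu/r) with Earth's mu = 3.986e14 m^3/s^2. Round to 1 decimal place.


Step 1: mu / r = 3.986e14 / 3.120593e+07 = 12773213.2963
Step 2: v = sqrt(12773213.2963) = 3574.0 m/s

3574.0


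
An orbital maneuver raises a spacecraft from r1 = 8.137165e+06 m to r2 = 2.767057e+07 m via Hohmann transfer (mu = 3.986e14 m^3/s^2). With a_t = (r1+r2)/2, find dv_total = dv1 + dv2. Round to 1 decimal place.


Step 1: Transfer semi-major axis a_t = (8.137165e+06 + 2.767057e+07) / 2 = 1.790387e+07 m
Step 2: v1 (circular at r1) = sqrt(mu/r1) = 6998.94 m/s
Step 3: v_t1 = sqrt(mu*(2/r1 - 1/a_t)) = 8700.97 m/s
Step 4: dv1 = |8700.97 - 6998.94| = 1702.03 m/s
Step 5: v2 (circular at r2) = 3795.42 m/s, v_t2 = 2558.72 m/s
Step 6: dv2 = |3795.42 - 2558.72| = 1236.7 m/s
Step 7: Total delta-v = 1702.03 + 1236.7 = 2938.7 m/s

2938.7


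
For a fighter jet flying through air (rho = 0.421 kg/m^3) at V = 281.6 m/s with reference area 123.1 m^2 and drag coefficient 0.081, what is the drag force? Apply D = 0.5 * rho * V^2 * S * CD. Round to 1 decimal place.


Step 1: Dynamic pressure q = 0.5 * 0.421 * 281.6^2 = 16692.3469 Pa
Step 2: Drag D = q * S * CD = 16692.3469 * 123.1 * 0.081
Step 3: D = 166441.1 N

166441.1


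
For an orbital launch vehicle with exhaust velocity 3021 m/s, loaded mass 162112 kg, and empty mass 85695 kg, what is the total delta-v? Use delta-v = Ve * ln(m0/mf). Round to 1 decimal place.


Step 1: Mass ratio m0/mf = 162112 / 85695 = 1.891732
Step 2: ln(1.891732) = 0.637493
Step 3: delta-v = 3021 * 0.637493 = 1925.9 m/s

1925.9


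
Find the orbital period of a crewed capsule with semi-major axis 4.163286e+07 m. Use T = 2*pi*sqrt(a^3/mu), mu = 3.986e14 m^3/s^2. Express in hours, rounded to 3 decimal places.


Step 1: a^3 / mu = 7.216203e+22 / 3.986e14 = 1.810387e+08
Step 2: sqrt(1.810387e+08) = 13455.0626 s
Step 3: T = 2*pi * 13455.0626 = 84540.65 s
Step 4: T in hours = 84540.65 / 3600 = 23.484 hours

23.484


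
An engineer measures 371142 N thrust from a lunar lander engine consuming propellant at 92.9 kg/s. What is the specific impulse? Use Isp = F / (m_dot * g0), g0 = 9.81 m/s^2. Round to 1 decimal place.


Step 1: m_dot * g0 = 92.9 * 9.81 = 911.35
Step 2: Isp = 371142 / 911.35 = 407.2 s

407.2


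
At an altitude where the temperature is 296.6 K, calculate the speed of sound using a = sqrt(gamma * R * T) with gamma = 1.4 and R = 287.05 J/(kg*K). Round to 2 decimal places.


Step 1: gamma * R * T = 1.4 * 287.05 * 296.6 = 119194.642
Step 2: a = sqrt(119194.642) = 345.25 m/s

345.25


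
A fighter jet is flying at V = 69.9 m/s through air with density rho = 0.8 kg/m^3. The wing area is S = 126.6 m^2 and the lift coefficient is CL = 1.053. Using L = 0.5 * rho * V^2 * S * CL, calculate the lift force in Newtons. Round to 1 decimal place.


Step 1: Calculate dynamic pressure q = 0.5 * 0.8 * 69.9^2 = 0.5 * 0.8 * 4886.01 = 1954.404 Pa
Step 2: Multiply by wing area and lift coefficient: L = 1954.404 * 126.6 * 1.053
Step 3: L = 247427.5464 * 1.053 = 260541.2 N

260541.2


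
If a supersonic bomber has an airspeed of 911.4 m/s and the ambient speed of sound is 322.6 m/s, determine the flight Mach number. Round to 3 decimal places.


Step 1: M = V / a = 911.4 / 322.6
Step 2: M = 2.825

2.825


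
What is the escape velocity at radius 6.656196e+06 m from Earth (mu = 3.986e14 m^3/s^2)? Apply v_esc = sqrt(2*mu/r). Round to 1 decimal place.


Step 1: 2*mu/r = 2 * 3.986e14 / 6.656196e+06 = 119768107.7901
Step 2: v_esc = sqrt(119768107.7901) = 10943.9 m/s

10943.9


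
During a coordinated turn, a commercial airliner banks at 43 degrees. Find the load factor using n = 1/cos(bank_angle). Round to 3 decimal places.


Step 1: Convert 43 degrees to radians = 0.750492
Step 2: cos(43 deg) = 0.731354
Step 3: n = 1 / 0.731354 = 1.367

1.367


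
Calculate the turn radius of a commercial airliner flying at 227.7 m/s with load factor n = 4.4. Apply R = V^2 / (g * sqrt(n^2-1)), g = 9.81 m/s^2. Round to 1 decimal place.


Step 1: V^2 = 227.7^2 = 51847.29
Step 2: n^2 - 1 = 4.4^2 - 1 = 18.36
Step 3: sqrt(18.36) = 4.284857
Step 4: R = 51847.29 / (9.81 * 4.284857) = 1233.4 m

1233.4


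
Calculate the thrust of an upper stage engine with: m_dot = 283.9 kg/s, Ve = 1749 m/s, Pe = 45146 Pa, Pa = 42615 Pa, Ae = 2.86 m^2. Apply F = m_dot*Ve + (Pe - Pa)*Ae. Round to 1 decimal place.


Step 1: Momentum thrust = m_dot * Ve = 283.9 * 1749 = 496541.1 N
Step 2: Pressure thrust = (Pe - Pa) * Ae = (45146 - 42615) * 2.86 = 7238.66 N
Step 3: Total thrust F = 496541.1 + 7238.66 = 503779.8 N

503779.8


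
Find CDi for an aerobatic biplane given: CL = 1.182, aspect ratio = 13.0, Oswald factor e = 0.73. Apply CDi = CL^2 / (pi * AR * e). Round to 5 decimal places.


Step 1: CL^2 = 1.182^2 = 1.397124
Step 2: pi * AR * e = 3.14159 * 13.0 * 0.73 = 29.813714
Step 3: CDi = 1.397124 / 29.813714 = 0.04686

0.04686


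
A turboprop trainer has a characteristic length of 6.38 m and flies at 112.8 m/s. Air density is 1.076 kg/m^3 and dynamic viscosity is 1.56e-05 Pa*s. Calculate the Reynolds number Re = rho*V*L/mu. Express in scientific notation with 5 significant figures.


Step 1: Numerator = rho * V * L = 1.076 * 112.8 * 6.38 = 774.358464
Step 2: Re = 774.358464 / 1.56e-05
Step 3: Re = 4.9638e+07

4.9638e+07


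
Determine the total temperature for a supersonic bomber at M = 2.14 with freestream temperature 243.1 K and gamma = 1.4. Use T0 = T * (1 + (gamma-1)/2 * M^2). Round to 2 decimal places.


Step 1: (gamma-1)/2 = 0.2
Step 2: M^2 = 4.5796
Step 3: 1 + 0.2 * 4.5796 = 1.91592
Step 4: T0 = 243.1 * 1.91592 = 465.76 K

465.76


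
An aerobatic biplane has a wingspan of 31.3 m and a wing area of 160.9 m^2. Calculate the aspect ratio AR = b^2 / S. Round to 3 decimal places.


Step 1: b^2 = 31.3^2 = 979.69
Step 2: AR = 979.69 / 160.9 = 6.089

6.089


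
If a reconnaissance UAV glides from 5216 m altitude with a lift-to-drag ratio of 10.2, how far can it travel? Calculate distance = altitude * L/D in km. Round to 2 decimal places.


Step 1: Glide distance = altitude * L/D = 5216 * 10.2 = 53203.2 m
Step 2: Convert to km: 53203.2 / 1000 = 53.20 km

53.20


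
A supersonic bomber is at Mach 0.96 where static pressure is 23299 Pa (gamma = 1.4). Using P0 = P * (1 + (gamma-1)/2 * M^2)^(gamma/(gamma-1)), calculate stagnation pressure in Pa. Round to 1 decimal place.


Step 1: (gamma-1)/2 * M^2 = 0.2 * 0.9216 = 0.18432
Step 2: 1 + 0.18432 = 1.18432
Step 3: Exponent gamma/(gamma-1) = 3.5
Step 4: P0 = 23299 * 1.18432^3.5 = 42119.1 Pa

42119.1


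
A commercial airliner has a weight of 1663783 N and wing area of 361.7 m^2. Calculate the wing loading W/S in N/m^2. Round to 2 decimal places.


Step 1: Wing loading = W / S = 1663783 / 361.7
Step 2: Wing loading = 4599.90 N/m^2

4599.90


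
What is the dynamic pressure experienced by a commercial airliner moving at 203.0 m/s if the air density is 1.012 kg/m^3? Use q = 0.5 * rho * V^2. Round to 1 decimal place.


Step 1: V^2 = 203.0^2 = 41209.0
Step 2: q = 0.5 * 1.012 * 41209.0
Step 3: q = 20851.8 Pa

20851.8


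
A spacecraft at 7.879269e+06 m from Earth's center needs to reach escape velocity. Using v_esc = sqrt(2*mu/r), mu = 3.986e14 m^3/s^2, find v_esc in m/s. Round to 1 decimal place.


Step 1: 2*mu/r = 2 * 3.986e14 / 7.879269e+06 = 101176898.5169
Step 2: v_esc = sqrt(101176898.5169) = 10058.7 m/s

10058.7


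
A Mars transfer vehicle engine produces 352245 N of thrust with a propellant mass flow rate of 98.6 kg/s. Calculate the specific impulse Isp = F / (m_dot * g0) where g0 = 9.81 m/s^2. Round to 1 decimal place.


Step 1: m_dot * g0 = 98.6 * 9.81 = 967.27
Step 2: Isp = 352245 / 967.27 = 364.2 s

364.2


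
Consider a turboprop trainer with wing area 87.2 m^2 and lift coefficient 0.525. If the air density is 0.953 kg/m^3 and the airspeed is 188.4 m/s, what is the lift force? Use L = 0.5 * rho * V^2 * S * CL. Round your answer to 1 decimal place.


Step 1: Calculate dynamic pressure q = 0.5 * 0.953 * 188.4^2 = 0.5 * 0.953 * 35494.56 = 16913.1578 Pa
Step 2: Multiply by wing area and lift coefficient: L = 16913.1578 * 87.2 * 0.525
Step 3: L = 1474827.3636 * 0.525 = 774284.4 N

774284.4


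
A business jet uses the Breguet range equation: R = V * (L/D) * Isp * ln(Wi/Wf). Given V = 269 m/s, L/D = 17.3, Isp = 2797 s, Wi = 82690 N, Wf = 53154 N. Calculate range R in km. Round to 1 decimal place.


Step 1: Coefficient = V * (L/D) * Isp = 269 * 17.3 * 2797 = 13016398.9 m
Step 2: Wi/Wf = 82690 / 53154 = 1.555668
Step 3: ln(1.555668) = 0.441905
Step 4: R = 13016398.9 * 0.441905 = 5752015.9 m = 5752.0 km

5752.0


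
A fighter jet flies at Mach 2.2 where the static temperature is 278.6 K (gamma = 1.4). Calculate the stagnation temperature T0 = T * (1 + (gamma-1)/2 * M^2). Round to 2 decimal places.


Step 1: (gamma-1)/2 = 0.2
Step 2: M^2 = 4.84
Step 3: 1 + 0.2 * 4.84 = 1.968
Step 4: T0 = 278.6 * 1.968 = 548.28 K

548.28


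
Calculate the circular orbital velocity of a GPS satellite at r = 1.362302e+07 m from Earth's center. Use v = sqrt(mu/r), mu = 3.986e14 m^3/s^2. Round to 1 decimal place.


Step 1: mu / r = 3.986e14 / 1.362302e+07 = 29259297.8649
Step 2: v = sqrt(29259297.8649) = 5409.2 m/s

5409.2


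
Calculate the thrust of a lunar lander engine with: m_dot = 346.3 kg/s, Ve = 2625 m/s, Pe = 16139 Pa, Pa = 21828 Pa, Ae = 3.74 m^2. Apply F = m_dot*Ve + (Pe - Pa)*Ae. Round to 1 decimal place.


Step 1: Momentum thrust = m_dot * Ve = 346.3 * 2625 = 909037.5 N
Step 2: Pressure thrust = (Pe - Pa) * Ae = (16139 - 21828) * 3.74 = -21276.86 N
Step 3: Total thrust F = 909037.5 + -21276.86 = 887760.6 N

887760.6


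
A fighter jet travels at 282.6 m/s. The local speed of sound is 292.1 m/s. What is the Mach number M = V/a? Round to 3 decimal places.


Step 1: M = V / a = 282.6 / 292.1
Step 2: M = 0.967

0.967


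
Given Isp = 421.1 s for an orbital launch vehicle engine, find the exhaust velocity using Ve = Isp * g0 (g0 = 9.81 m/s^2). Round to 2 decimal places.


Step 1: Ve = Isp * g0 = 421.1 * 9.81
Step 2: Ve = 4130.99 m/s

4130.99


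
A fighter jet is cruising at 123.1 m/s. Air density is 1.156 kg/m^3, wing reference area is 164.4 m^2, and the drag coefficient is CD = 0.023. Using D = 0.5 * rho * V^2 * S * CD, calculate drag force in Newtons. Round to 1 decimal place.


Step 1: Dynamic pressure q = 0.5 * 1.156 * 123.1^2 = 8758.7866 Pa
Step 2: Drag D = q * S * CD = 8758.7866 * 164.4 * 0.023
Step 3: D = 33118.7 N

33118.7


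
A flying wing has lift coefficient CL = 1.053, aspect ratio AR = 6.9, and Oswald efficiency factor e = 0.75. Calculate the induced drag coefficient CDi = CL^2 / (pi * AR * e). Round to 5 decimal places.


Step 1: CL^2 = 1.053^2 = 1.108809
Step 2: pi * AR * e = 3.14159 * 6.9 * 0.75 = 16.257742
Step 3: CDi = 1.108809 / 16.257742 = 0.06820

0.06820


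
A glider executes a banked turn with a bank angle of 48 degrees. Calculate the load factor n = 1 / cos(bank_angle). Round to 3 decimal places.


Step 1: Convert 48 degrees to radians = 0.837758
Step 2: cos(48 deg) = 0.669131
Step 3: n = 1 / 0.669131 = 1.494

1.494


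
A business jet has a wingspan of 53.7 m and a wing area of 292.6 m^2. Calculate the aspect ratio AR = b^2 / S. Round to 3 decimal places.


Step 1: b^2 = 53.7^2 = 2883.69
Step 2: AR = 2883.69 / 292.6 = 9.855

9.855


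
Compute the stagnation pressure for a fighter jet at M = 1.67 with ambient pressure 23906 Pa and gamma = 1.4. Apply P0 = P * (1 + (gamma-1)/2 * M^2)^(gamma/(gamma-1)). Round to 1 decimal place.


Step 1: (gamma-1)/2 * M^2 = 0.2 * 2.7889 = 0.55778
Step 2: 1 + 0.55778 = 1.55778
Step 3: Exponent gamma/(gamma-1) = 3.5
Step 4: P0 = 23906 * 1.55778^3.5 = 112792.0 Pa

112792.0


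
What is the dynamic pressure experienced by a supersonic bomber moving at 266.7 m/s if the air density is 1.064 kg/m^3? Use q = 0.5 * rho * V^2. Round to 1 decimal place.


Step 1: V^2 = 266.7^2 = 71128.89
Step 2: q = 0.5 * 1.064 * 71128.89
Step 3: q = 37840.6 Pa

37840.6


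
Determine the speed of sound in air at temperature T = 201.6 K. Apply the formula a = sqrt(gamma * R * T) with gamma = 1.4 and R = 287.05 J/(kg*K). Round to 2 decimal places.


Step 1: gamma * R * T = 1.4 * 287.05 * 201.6 = 81016.992
Step 2: a = sqrt(81016.992) = 284.63 m/s

284.63


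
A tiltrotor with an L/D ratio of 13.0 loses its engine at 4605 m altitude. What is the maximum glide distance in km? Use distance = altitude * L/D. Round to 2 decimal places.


Step 1: Glide distance = altitude * L/D = 4605 * 13.0 = 59865.0 m
Step 2: Convert to km: 59865.0 / 1000 = 59.87 km

59.87


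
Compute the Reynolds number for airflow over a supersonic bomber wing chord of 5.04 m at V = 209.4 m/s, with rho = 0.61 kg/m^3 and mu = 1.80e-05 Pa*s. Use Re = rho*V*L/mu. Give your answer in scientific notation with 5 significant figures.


Step 1: Numerator = rho * V * L = 0.61 * 209.4 * 5.04 = 643.77936
Step 2: Re = 643.77936 / 1.80e-05
Step 3: Re = 3.5766e+07

3.5766e+07


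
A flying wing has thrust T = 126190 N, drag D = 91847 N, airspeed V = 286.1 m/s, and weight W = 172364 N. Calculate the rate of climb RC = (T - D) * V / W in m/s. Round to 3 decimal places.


Step 1: Excess thrust = T - D = 126190 - 91847 = 34343 N
Step 2: Excess power = 34343 * 286.1 = 9825532.3 W
Step 3: RC = 9825532.3 / 172364 = 57.005 m/s

57.005


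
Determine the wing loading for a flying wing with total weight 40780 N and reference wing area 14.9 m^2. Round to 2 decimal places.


Step 1: Wing loading = W / S = 40780 / 14.9
Step 2: Wing loading = 2736.91 N/m^2

2736.91


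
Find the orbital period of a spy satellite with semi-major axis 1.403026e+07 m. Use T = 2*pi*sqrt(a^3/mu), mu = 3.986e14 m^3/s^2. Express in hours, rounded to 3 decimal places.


Step 1: a^3 / mu = 2.761831e+21 / 3.986e14 = 6.928829e+06
Step 2: sqrt(6.928829e+06) = 2632.267 s
Step 3: T = 2*pi * 2632.267 = 16539.02 s
Step 4: T in hours = 16539.02 / 3600 = 4.594 hours

4.594


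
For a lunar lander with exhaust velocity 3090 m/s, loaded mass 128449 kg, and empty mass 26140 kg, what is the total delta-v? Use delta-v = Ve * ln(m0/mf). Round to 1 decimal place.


Step 1: Mass ratio m0/mf = 128449 / 26140 = 4.913887
Step 2: ln(4.913887) = 1.592065
Step 3: delta-v = 3090 * 1.592065 = 4919.5 m/s

4919.5


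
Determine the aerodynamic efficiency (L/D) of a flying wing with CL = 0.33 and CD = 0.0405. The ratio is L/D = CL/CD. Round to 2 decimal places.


Step 1: L/D = CL / CD = 0.33 / 0.0405
Step 2: L/D = 8.15

8.15


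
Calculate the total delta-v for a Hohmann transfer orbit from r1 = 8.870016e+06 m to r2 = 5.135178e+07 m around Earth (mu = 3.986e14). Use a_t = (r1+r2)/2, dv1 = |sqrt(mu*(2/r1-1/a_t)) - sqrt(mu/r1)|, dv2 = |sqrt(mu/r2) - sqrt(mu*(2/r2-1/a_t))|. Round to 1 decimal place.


Step 1: Transfer semi-major axis a_t = (8.870016e+06 + 5.135178e+07) / 2 = 3.011090e+07 m
Step 2: v1 (circular at r1) = sqrt(mu/r1) = 6703.57 m/s
Step 3: v_t1 = sqrt(mu*(2/r1 - 1/a_t)) = 8754.32 m/s
Step 4: dv1 = |8754.32 - 6703.57| = 2050.74 m/s
Step 5: v2 (circular at r2) = 2786.06 m/s, v_t2 = 1512.14 m/s
Step 6: dv2 = |2786.06 - 1512.14| = 1273.93 m/s
Step 7: Total delta-v = 2050.74 + 1273.93 = 3324.7 m/s

3324.7


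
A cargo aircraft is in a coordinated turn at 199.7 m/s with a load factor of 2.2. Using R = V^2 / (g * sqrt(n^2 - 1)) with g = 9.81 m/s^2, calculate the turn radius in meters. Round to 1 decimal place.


Step 1: V^2 = 199.7^2 = 39880.09
Step 2: n^2 - 1 = 2.2^2 - 1 = 3.84
Step 3: sqrt(3.84) = 1.959592
Step 4: R = 39880.09 / (9.81 * 1.959592) = 2074.5 m

2074.5


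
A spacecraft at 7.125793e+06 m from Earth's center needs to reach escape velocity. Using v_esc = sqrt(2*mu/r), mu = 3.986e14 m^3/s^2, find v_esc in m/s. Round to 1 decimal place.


Step 1: 2*mu/r = 2 * 3.986e14 / 7.125793e+06 = 111875267.7772
Step 2: v_esc = sqrt(111875267.7772) = 10577.1 m/s

10577.1


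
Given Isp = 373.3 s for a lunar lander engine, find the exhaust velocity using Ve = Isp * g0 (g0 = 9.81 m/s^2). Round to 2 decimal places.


Step 1: Ve = Isp * g0 = 373.3 * 9.81
Step 2: Ve = 3662.07 m/s

3662.07


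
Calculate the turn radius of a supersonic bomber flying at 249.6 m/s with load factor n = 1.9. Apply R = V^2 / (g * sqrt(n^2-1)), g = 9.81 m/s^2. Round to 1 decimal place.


Step 1: V^2 = 249.6^2 = 62300.16
Step 2: n^2 - 1 = 1.9^2 - 1 = 2.61
Step 3: sqrt(2.61) = 1.615549
Step 4: R = 62300.16 / (9.81 * 1.615549) = 3931.0 m

3931.0


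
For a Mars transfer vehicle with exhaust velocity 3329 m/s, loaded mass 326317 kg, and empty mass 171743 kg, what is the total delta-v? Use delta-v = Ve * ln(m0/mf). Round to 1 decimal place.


Step 1: Mass ratio m0/mf = 326317 / 171743 = 1.900031
Step 2: ln(1.900031) = 0.64187
Step 3: delta-v = 3329 * 0.64187 = 2136.8 m/s

2136.8


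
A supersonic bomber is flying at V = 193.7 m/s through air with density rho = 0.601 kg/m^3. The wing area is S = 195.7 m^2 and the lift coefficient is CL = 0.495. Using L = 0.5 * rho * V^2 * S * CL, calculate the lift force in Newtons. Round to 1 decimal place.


Step 1: Calculate dynamic pressure q = 0.5 * 0.601 * 193.7^2 = 0.5 * 0.601 * 37519.69 = 11274.6668 Pa
Step 2: Multiply by wing area and lift coefficient: L = 11274.6668 * 195.7 * 0.495
Step 3: L = 2206452.3016 * 0.495 = 1092193.9 N

1092193.9


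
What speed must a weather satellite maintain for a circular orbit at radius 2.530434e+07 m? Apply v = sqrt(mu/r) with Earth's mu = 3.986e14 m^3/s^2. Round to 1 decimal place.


Step 1: mu / r = 3.986e14 / 2.530434e+07 = 15752238.5488
Step 2: v = sqrt(15752238.5488) = 3968.9 m/s

3968.9


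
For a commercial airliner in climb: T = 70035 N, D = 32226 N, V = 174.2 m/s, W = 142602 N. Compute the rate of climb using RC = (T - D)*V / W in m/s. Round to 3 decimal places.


Step 1: Excess thrust = T - D = 70035 - 32226 = 37809 N
Step 2: Excess power = 37809 * 174.2 = 6586327.8 W
Step 3: RC = 6586327.8 / 142602 = 46.187 m/s

46.187


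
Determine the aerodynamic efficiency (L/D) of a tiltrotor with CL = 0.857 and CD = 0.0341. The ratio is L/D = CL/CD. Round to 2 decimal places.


Step 1: L/D = CL / CD = 0.857 / 0.0341
Step 2: L/D = 25.13

25.13


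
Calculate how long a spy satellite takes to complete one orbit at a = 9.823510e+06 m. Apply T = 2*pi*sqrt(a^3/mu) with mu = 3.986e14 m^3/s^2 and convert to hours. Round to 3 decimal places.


Step 1: a^3 / mu = 9.479820e+20 / 3.986e14 = 2.378279e+06
Step 2: sqrt(2.378279e+06) = 1542.1669 s
Step 3: T = 2*pi * 1542.1669 = 9689.72 s
Step 4: T in hours = 9689.72 / 3600 = 2.692 hours

2.692


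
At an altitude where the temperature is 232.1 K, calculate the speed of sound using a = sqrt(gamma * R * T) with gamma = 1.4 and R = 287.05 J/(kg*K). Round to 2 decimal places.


Step 1: gamma * R * T = 1.4 * 287.05 * 232.1 = 93274.027
Step 2: a = sqrt(93274.027) = 305.41 m/s

305.41


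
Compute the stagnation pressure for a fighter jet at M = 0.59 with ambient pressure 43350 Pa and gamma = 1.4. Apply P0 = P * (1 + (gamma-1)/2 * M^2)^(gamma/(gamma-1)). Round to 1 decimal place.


Step 1: (gamma-1)/2 * M^2 = 0.2 * 0.3481 = 0.06962
Step 2: 1 + 0.06962 = 1.06962
Step 3: Exponent gamma/(gamma-1) = 3.5
Step 4: P0 = 43350 * 1.06962^3.5 = 54864.6 Pa

54864.6


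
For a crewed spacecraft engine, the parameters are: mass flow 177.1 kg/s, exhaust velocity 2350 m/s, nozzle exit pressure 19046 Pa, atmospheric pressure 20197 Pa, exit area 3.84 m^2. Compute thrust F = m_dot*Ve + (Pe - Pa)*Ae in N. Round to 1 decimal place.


Step 1: Momentum thrust = m_dot * Ve = 177.1 * 2350 = 416185.0 N
Step 2: Pressure thrust = (Pe - Pa) * Ae = (19046 - 20197) * 3.84 = -4419.84 N
Step 3: Total thrust F = 416185.0 + -4419.84 = 411765.2 N

411765.2


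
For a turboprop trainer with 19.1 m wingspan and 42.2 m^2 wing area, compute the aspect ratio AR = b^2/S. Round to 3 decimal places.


Step 1: b^2 = 19.1^2 = 364.81
Step 2: AR = 364.81 / 42.2 = 8.645

8.645


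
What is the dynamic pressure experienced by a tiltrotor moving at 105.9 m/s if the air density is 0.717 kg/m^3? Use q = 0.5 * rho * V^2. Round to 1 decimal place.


Step 1: V^2 = 105.9^2 = 11214.81
Step 2: q = 0.5 * 0.717 * 11214.81
Step 3: q = 4020.5 Pa

4020.5


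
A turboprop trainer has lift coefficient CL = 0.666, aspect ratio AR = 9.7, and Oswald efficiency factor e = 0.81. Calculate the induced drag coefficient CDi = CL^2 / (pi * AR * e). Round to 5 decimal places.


Step 1: CL^2 = 0.666^2 = 0.443556
Step 2: pi * AR * e = 3.14159 * 9.7 * 0.81 = 24.683493
Step 3: CDi = 0.443556 / 24.683493 = 0.01797

0.01797


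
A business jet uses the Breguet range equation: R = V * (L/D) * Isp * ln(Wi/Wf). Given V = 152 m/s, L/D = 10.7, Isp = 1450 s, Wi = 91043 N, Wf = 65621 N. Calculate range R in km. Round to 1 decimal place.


Step 1: Coefficient = V * (L/D) * Isp = 152 * 10.7 * 1450 = 2358280.0 m
Step 2: Wi/Wf = 91043 / 65621 = 1.387406
Step 3: ln(1.387406) = 0.327436
Step 4: R = 2358280.0 * 0.327436 = 772186.1 m = 772.2 km

772.2


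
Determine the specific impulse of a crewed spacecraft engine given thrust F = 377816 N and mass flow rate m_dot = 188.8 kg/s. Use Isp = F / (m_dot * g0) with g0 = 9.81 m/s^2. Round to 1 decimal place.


Step 1: m_dot * g0 = 188.8 * 9.81 = 1852.13
Step 2: Isp = 377816 / 1852.13 = 204.0 s

204.0


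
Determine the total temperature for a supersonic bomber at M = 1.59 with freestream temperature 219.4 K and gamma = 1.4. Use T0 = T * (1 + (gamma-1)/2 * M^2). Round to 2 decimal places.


Step 1: (gamma-1)/2 = 0.2
Step 2: M^2 = 2.5281
Step 3: 1 + 0.2 * 2.5281 = 1.50562
Step 4: T0 = 219.4 * 1.50562 = 330.33 K

330.33
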